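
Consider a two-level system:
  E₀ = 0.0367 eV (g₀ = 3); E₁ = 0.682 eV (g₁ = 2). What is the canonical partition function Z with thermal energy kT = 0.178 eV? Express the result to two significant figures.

Z = 2.5

Eᵢ/kT = 0.2062, 3.831.
Z = Σ gᵢe^(−Eᵢ/kT) = 3·e^(−0.2062) + 2·e^(−3.831) = 2.441 + 0.04338 = 2.484.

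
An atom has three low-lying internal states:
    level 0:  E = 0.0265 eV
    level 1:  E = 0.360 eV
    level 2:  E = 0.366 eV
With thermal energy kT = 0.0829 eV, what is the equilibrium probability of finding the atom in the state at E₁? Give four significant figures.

Eᵢ/kT = 0.319662, 4.34258, 4.41496.
Z = Σ e^(−Eᵢ/kT) = e^(−0.319662) + e^(−4.34258) + e^(−4.41496) = 0.726395 + 0.0130029 + 0.0120950 = 0.751493.
P₁ = e^(−E₁/kT) / Z = 0.0130029/0.751493 = 0.01730.

0.01730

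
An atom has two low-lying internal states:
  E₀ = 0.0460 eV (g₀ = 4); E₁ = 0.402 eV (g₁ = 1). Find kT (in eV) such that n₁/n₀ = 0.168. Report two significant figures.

0.90 eV

n₁/n₀ = (g₁/g₀) exp[−(E₁−E₀)/kT] = 0.168.
⇒ (E₁−E₀)/kT = ln((1/4)/0.168) = ln(1.488) = 0.3974.
kT = 0.3560 eV / 0.3974 = 0.90 eV.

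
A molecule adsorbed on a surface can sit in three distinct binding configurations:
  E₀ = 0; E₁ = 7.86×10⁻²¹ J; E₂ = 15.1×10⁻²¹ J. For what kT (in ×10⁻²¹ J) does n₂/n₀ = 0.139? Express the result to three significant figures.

7.65 ×10⁻²¹ J

n₂/n₀ = exp[−(E₂−E₀)/kT] = 0.139.
⇒ (E₂−E₀)/kT = ln(1/0.139) = ln(7.1942) = 1.9733.
kT = 15.1 ×10⁻²¹ J / 1.9733 = 7.65 ×10⁻²¹ J.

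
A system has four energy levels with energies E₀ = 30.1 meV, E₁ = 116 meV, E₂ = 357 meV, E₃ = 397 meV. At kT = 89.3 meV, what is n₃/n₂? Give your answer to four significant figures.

0.6390

n₃/n₂ = exp[−(E₃−E₂)/kT] = exp(−(40 meV)/(89.3 meV)) = exp(-0.447928) = 0.6390.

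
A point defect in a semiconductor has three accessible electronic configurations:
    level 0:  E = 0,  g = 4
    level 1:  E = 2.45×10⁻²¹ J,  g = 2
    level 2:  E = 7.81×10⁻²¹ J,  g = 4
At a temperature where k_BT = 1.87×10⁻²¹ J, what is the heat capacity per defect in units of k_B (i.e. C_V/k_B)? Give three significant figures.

0.390

Eᵢ/kT = 0, 1.3102, 4.1765.
Z = Σ gᵢe^(−Eᵢ/kT) = 4·e^(−0) + 2·e^(−1.3102) + 4·e^(−4.1765) = 4.0000 + 0.53953 + 0.061409 = 4.6009.
⟨E⟩ = 0.39154, ⟨E²⟩ = 1.5180.
C_V/k_B = (⟨E²⟩ − ⟨E⟩²)/(kT)² = (1.5180 − 0.15330)/3.4969 = 0.390.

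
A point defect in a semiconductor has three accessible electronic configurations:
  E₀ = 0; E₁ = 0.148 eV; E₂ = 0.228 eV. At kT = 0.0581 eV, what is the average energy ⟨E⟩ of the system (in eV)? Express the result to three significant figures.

0.0147 eV

Eᵢ/kT = 0, 2.5473, 3.9243.
Z = Σ e^(−Eᵢ/kT) = e^(−0) + e^(−2.5473) + e^(−3.9243) = 1.0000 + 0.078293 + 0.019756 = 1.0980.
⟨E⟩ = Σ Eᵢ e^(−Eᵢ/kT) / Z = (0·1.0000 + 0.148·0.078293 + 0.228·0.019756) / 1.0980 = 0.0147 eV.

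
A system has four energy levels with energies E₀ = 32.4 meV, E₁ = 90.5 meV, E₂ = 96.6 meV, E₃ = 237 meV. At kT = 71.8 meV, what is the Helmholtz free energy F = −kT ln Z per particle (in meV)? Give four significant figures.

Eᵢ/kT = 0.451253, 1.26045, 1.34540, 3.30084.
Z = Σ e^(−Eᵢ/kT) = e^(−0.451253) + e^(−1.26045) + e^(−1.34540) + e^(−3.30084) = 0.636830 + 0.283526 + 0.260436 + 0.0368522 = 1.21764.
F = −kT ln Z = −71.8 × ln(1.21764) = −71.8 × 0.196915 = -14.14 meV.

-14.14 meV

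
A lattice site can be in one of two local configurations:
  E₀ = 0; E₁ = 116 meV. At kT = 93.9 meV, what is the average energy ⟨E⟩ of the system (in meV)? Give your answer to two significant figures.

Eᵢ/kT = 0, 1.235.
Z = Σ e^(−Eᵢ/kT) = e^(−0) + e^(−1.235) = 1.000 + 0.2908 = 1.291.
⟨E⟩ = Σ Eᵢ e^(−Eᵢ/kT) / Z = (0·1.000 + 116·0.2908) / 1.291 = 26 meV.

26 meV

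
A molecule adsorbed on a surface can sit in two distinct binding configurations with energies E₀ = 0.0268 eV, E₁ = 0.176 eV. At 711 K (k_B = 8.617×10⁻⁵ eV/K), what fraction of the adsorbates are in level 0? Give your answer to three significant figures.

0.919

k_BT = 8.617×10⁻⁵ × 711 K = 0.061267 eV.
Eᵢ/kT = 0.43743, 2.8727.
Z = Σ e^(−Eᵢ/kT) = e^(−0.43743) + e^(−2.8727) = 0.64569 + 0.056546 = 0.70224.
P₀ = e^(−E₀/kT) / Z = 0.64569/0.70224 = 0.919.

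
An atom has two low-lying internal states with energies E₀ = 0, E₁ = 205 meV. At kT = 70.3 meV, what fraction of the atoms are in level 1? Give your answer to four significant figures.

Eᵢ/kT = 0, 2.91607.
Z = Σ e^(−Eᵢ/kT) = e^(−0) + e^(−2.91607) = 1.00000 + 0.0541461 = 1.05415.
P₁ = e^(−E₁/kT) / Z = 0.0541461/1.05415 = 0.05136.

0.05136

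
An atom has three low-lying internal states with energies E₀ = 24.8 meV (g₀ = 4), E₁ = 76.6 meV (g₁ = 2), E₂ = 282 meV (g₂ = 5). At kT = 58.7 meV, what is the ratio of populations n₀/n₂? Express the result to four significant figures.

63.97

n₀/n₂ = (g₀/g₂) exp[−(E₀−E₂)/kT] = (4/5) × exp(−(-257.2 meV)/(58.7 meV)) = (4/5) × exp(4.38160) = 63.97.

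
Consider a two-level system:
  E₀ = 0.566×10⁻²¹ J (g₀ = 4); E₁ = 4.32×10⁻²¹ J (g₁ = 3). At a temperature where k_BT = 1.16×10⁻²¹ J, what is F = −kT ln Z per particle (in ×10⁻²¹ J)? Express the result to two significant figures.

-1.1 ×10⁻²¹ J

Eᵢ/kT = 0.4879, 3.724.
Z = Σ gᵢe^(−Eᵢ/kT) = 4·e^(−0.4879) + 3·e^(−3.724) = 2.456 + 0.07241 = 2.528.
F = −kT ln Z = −1.16 × ln(2.528) = −1.16 × 0.9274 = -1.1 ×10⁻²¹ J.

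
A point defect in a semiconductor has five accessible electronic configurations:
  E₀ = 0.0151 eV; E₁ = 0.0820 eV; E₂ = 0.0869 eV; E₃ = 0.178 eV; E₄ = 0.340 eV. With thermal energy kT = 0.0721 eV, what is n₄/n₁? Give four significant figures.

n₄/n₁ = exp[−(E₄−E₁)/kT] = exp(−(0.2580 eV)/(0.0721 eV)) = exp(-3.57836) = 0.02792.

0.02792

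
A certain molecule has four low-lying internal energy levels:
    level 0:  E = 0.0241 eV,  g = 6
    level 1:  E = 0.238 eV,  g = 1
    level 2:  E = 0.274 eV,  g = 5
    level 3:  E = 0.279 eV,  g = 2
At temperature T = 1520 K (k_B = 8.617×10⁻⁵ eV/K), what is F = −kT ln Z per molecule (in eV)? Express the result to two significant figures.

k_BT = 8.617×10⁻⁵ × 1520 K = 0.1310 eV.
Eᵢ/kT = 0.1840, 1.817, 2.092, 2.130.
Z = Σ gᵢe^(−Eᵢ/kT) = 6·e^(−0.1840) + 1·e^(−1.817) + 5·e^(−2.092) + 2·e^(−2.130) = 4.992 + 0.1625 + 0.6172 + 0.2377 = 6.009.
F = −kT ln Z = −0.1310 × ln(6.009) = −0.1310 × 1.793 = -0.23 eV.

-0.23 eV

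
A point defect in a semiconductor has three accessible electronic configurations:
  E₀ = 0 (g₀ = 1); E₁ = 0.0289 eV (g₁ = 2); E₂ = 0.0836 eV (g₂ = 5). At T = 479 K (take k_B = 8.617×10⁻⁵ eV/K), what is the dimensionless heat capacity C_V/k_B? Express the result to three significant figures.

k_BT = 8.617×10⁻⁵ × 479 K = 0.041275 eV.
Eᵢ/kT = 0, 0.70018, 2.0254.
Z = Σ gᵢe^(−Eᵢ/kT) = 1·e^(−0) + 2·e^(−0.70018) + 5·e^(−2.0254) = 1.0000 + 0.99299 + 0.65971 = 2.6527.
⟨E⟩ = 0.031609 eV, ⟨E²⟩ = 0.0020508 eV².
C_V/k_B = (⟨E²⟩ − ⟨E⟩²)/(kT)² = (0.0020508 − 0.00099913)/0.0017036 = 0.617.

0.617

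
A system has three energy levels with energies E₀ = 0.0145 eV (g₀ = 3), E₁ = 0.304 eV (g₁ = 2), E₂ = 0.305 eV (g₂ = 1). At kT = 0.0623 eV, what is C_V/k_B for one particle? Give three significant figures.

Eᵢ/kT = 0.23274, 4.8796, 4.8957.
Z = Σ gᵢe^(−Eᵢ/kT) = 3·e^(−0.23274) + 2·e^(−4.8796) + 1·e^(−4.8957) = 2.3771 + 0.015200 + 0.0074787 = 2.3998.
⟨E⟩ = 0.017239 eV, ⟨E²⟩ = 0.0010835 eV².
C_V/k_B = (⟨E²⟩ − ⟨E⟩²)/(kT)² = (0.0010835 − 0.00029718)/0.0038813 = 0.203.

0.203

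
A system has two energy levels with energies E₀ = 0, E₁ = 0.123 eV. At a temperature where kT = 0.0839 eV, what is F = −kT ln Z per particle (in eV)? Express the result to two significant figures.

Eᵢ/kT = 0, 1.466.
Z = Σ e^(−Eᵢ/kT) = e^(−0) + e^(−1.466) = 1.000 + 0.2308 = 1.231.
F = −kT ln Z = −0.0839 × ln(1.231) = −0.0839 × 0.2078 = -0.017 eV.

-0.017 eV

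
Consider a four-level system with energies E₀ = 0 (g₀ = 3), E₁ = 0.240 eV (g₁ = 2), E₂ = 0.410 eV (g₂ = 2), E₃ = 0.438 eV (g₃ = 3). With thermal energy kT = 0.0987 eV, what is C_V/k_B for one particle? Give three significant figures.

0.654

Eᵢ/kT = 0, 2.4316, 4.1540, 4.4377.
Z = Σ gᵢe^(−Eᵢ/kT) = 3·e^(−0) + 2·e^(−2.4316) + 2·e^(−4.1540) + 3·e^(−4.4377) = 3.0000 + 0.17579 + 0.031403 + 0.035469 = 3.2427.
⟨E⟩ = 0.021772 eV, ⟨E²⟩ = 0.0068489 eV².
C_V/k_B = (⟨E²⟩ − ⟨E⟩²)/(kT)² = (0.0068489 − 0.00047402)/0.0097417 = 0.654.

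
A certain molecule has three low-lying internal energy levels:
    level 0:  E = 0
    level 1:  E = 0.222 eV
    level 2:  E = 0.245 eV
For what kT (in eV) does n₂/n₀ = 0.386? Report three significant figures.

0.257 eV

n₂/n₀ = exp[−(E₂−E₀)/kT] = 0.386.
⇒ (E₂−E₀)/kT = ln(1/0.386) = ln(2.5907) = 0.95193.
kT = 0.245 eV / 0.95193 = 0.257 eV.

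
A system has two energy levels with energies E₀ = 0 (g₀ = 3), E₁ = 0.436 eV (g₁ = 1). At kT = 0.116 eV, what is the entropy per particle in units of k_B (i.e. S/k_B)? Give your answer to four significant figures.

Eᵢ/kT = 0, 3.75862.
Z = Σ gᵢe^(−Eᵢ/kT) = 3·e^(−0) + 1·e^(−3.75862) = 3.00000 + 0.0233159 = 3.02332.
⟨E⟩ = Σ EᵢPᵢ = 0.00336244 eV.
S/k_B = ln Z + ⟨E⟩/kT = ln(3.02332) + 0.00336244/0.116 = 1.10636 + 0.0289866 = 1.135.

1.135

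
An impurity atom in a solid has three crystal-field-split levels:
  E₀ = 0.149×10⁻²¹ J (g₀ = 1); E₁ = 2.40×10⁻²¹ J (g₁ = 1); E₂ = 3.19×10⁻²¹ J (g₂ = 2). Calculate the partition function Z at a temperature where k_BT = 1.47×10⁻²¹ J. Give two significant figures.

Z = 1.3

Eᵢ/kT = 0.1014, 1.633, 2.170.
Z = Σ gᵢe^(−Eᵢ/kT) = 1·e^(−0.1014) + 1·e^(−1.633) + 2·e^(−2.170) = 0.9036 + 0.1953 + 0.2284 = 1.327.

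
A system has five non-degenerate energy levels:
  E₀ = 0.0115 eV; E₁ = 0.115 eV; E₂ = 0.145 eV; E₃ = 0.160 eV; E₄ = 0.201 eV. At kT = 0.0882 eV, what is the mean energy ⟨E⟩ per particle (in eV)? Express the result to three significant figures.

0.0721 eV

Eᵢ/kT = 0.13039, 1.3039, 1.6440, 1.8141, 2.2789.
Z = Σ e^(−Eᵢ/kT) = e^(−0.13039) + e^(−1.3039) + e^(−1.6440) + e^(−1.8141) + e^(−2.2789) = 0.87775 + 0.27147 + 0.19321 + 0.16298 + 0.10240 = 1.6078.
⟨E⟩ = Σ Eᵢ e^(−Eᵢ/kT) / Z = (0.0115·0.87775 + 0.115·0.27147 + 0.145·0.19321 + 0.160·0.16298 + 0.201·0.10240) / 1.6078 = 0.0721 eV.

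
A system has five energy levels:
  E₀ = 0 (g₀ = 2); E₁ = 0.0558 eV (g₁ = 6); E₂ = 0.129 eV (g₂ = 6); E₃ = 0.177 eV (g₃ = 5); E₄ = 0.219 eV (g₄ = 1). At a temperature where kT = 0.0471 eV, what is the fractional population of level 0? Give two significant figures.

Eᵢ/kT = 0, 1.185, 2.739, 3.758, 4.650.
Z = Σ gᵢe^(−Eᵢ/kT) = 2·e^(−0) + 6·e^(−1.185) + 6·e^(−2.739) + 5·e^(−3.758) + 1·e^(−4.650) = 2.000 + 1.834 + 0.3878 + 0.1167 + 0.009562 = 4.348.
P₀ = g₀ e^(−E₀/kT) / Z = 2.000/4.348 = 0.46.

0.46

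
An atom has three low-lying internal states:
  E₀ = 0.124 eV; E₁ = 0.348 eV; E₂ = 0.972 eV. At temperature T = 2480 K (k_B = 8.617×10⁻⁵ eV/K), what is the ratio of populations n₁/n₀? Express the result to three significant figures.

0.351

k_BT = 8.617×10⁻⁵ × 2480 K = 0.21370 eV.
n₁/n₀ = exp[−(E₁−E₀)/kT] = exp(−(0.224 eV)/(0.21370 eV)) = exp(-1.0482) = 0.351.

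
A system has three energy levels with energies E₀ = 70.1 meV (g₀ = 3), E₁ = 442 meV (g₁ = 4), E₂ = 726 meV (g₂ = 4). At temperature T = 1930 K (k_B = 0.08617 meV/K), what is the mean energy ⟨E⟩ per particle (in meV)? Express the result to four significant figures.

k_BT = 0.08617 × 1930 K = 166.308 meV.
Eᵢ/kT = 0.421507, 2.65772, 4.36539.
Z = Σ gᵢe^(−Eᵢ/kT) = 3·e^(−0.421507) + 4·e^(−2.65772) + 4·e^(−4.36539) = 1.96817 + 0.280432 + 0.0508388 = 2.29944.
⟨E⟩ = Σ Eᵢ gᵢe^(−Eᵢ/kT) / Z = (70.1·1.96817 + 442·0.280432 + 726·0.0508388) / 2.29944 = 130.0 meV.

130.0 meV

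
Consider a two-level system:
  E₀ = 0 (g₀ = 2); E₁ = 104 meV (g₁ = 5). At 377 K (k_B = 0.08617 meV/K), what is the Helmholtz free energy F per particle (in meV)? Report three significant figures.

k_BT = 0.08617 × 377 K = 32.486 meV.
Eᵢ/kT = 0, 3.2014.
Z = Σ gᵢe^(−Eᵢ/kT) = 2·e^(−0) + 5·e^(−3.2014) = 2.0000 + 0.20353 = 2.2035.
F = −kT ln Z = −32.486 × ln(2.2035) = −32.486 × 0.79005 = -25.7 meV.

-25.7 meV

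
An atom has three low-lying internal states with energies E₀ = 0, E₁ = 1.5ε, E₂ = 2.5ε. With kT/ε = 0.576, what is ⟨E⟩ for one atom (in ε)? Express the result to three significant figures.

0.132 ε

Eᵢ/kT = 0, 2.6042, 4.3403.
Z = Σ e^(−Eᵢ/kT) = e^(−0) + e^(−2.6042) + e^(−4.3403) = 1.0000 + 0.073962 + 0.013033 = 1.0870.
⟨E⟩ = Σ Eᵢ e^(−Eᵢ/kT) / Z = (0·1.0000 + 1.5·0.073962 + 2.5·0.013033) / 1.0870 = 0.132 ε.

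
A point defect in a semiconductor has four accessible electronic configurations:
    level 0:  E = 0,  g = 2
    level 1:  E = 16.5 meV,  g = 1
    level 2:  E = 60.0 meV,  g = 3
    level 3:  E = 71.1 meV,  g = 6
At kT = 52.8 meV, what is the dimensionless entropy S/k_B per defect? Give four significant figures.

Eᵢ/kT = 0, 0.312500, 1.13636, 1.34659.
Z = Σ gᵢe^(−Eᵢ/kT) = 2·e^(−0) + 1·e^(−0.312500) + 3·e^(−1.13636) + 6·e^(−1.34659) = 2.00000 + 0.731616 + 0.962956 + 1.56075 = 5.25532.
⟨E⟩ = Σ EᵢPᵢ = 34.4067 meV.
S/k_B = ln Z + ⟨E⟩/kT = ln(5.25532) + 34.4067/52.8 = 1.65924 + 0.651642 = 2.311.

2.311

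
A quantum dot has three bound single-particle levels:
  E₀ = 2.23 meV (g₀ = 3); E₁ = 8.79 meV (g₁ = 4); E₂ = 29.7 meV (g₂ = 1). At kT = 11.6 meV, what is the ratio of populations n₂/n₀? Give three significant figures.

0.0312

n₂/n₀ = (g₂/g₀) exp[−(E₂−E₀)/kT] = (1/3) × exp(−(27.47 meV)/(11.6 meV)) = (1/3) × exp(-2.3681) = 0.0312.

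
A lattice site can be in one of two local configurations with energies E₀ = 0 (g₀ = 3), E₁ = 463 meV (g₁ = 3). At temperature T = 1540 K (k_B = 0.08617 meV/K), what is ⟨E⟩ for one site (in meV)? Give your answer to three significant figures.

k_BT = 0.08617 × 1540 K = 132.70 meV.
Eᵢ/kT = 0, 3.4891.
Z = Σ gᵢe^(−Eᵢ/kT) = 3·e^(−0) + 3·e^(−3.4891) = 3.0000 + 0.091585 = 3.0916.
⟨E⟩ = Σ Eᵢ gᵢe^(−Eᵢ/kT) / Z = (0·3.0000 + 463·0.091585) / 3.0916 = 13.7 meV.

13.7 meV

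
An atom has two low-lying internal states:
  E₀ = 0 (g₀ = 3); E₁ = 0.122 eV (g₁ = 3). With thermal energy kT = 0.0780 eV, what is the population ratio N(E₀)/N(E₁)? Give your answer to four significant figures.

n₀/n₁ = (g₀/g₁) exp[−(E₀−E₁)/kT] = (3/3) × exp(−(-0.122 eV)/(0.0780 eV)) = (3/3) × exp(1.56410) = 4.778.

4.778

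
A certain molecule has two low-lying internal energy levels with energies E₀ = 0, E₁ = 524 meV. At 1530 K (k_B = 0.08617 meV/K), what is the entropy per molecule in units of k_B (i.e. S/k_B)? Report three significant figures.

0.0919

k_BT = 0.08617 × 1530 K = 131.84 meV.
Eᵢ/kT = 0, 3.9745.
Z = Σ e^(−Eᵢ/kT) = e^(−0) + e^(−3.9745) = 1.0000 + 0.018789 = 1.0188.
⟨E⟩ = Σ EᵢPᵢ = 9.6638 meV.
S/k_B = ln Z + ⟨E⟩/kT = ln(1.0188) + 9.6638/131.84 = 0.018625 + 0.073299 = 0.0919.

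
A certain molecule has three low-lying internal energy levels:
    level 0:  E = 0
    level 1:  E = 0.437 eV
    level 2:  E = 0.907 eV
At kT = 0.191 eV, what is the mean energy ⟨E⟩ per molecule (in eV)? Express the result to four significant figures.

0.04702 eV

Eᵢ/kT = 0, 2.28796, 4.74869.
Z = Σ e^(−Eᵢ/kT) = e^(−0) + e^(−2.28796) + e^(−4.74869) = 1.00000 + 0.101473 + 0.00866304 = 1.11014.
⟨E⟩ = Σ Eᵢ e^(−Eᵢ/kT) / Z = (0·1.00000 + 0.437·0.101473 + 0.907·0.00866304) / 1.11014 = 0.04702 eV.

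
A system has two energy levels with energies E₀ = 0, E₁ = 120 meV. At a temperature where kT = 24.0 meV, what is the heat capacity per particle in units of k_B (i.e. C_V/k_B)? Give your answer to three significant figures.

Eᵢ/kT = 0, 5.0000.
Z = Σ e^(−Eᵢ/kT) = e^(−0) + e^(−5.0000) = 1.0000 + 0.0067379 = 1.0067.
⟨E⟩ = 0.80317 meV, ⟨E²⟩ = 96.380 meV².
C_V/k_B = (⟨E²⟩ − ⟨E⟩²)/(kT)² = (96.380 − 0.64508)/576.00 = 0.166.

0.166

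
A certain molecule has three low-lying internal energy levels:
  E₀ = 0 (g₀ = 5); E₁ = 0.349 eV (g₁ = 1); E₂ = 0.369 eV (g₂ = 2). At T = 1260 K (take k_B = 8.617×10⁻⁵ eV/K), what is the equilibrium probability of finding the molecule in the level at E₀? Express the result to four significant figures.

k_BT = 8.617×10⁻⁵ × 1260 K = 0.108574 eV.
Eᵢ/kT = 0, 3.21440, 3.39860.
Z = Σ gᵢe^(−Eᵢ/kT) = 5·e^(−0) + 1·e^(−3.21440) + 2·e^(−3.39860) = 5.00000 + 0.0401794 + 0.0668401 = 5.10702.
P₀ = g₀ e^(−E₀/kT) / Z = 5.00000/5.10702 = 0.9790.

0.9790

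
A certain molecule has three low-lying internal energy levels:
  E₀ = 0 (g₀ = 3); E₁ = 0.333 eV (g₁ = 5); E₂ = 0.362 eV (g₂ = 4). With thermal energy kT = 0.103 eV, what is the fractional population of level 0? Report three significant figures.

Eᵢ/kT = 0, 3.2330, 3.5146.
Z = Σ gᵢe^(−Eᵢ/kT) = 3·e^(−0) + 5·e^(−3.2330) + 4·e^(−3.5146) = 3.0000 + 0.19720 + 0.11904 = 3.3162.
P₀ = g₀ e^(−E₀/kT) / Z = 3.0000/3.3162 = 0.905.

0.905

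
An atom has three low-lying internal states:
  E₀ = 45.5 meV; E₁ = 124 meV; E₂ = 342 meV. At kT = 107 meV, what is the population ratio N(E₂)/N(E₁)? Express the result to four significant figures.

0.1304

n₂/n₁ = exp[−(E₂−E₁)/kT] = exp(−(218 meV)/(107 meV)) = exp(-2.03738) = 0.1304.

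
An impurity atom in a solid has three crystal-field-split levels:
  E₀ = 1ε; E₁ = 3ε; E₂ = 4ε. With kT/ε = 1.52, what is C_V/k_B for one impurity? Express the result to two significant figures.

0.52

Eᵢ/kT = 0.6579, 1.974, 2.632.
Z = Σ e^(−Eᵢ/kT) = e^(−0.6579) + e^(−1.974) + e^(−2.632) = 0.5179 + 0.1389 + 0.07193 = 0.7287.
⟨E⟩ = 1.677 ε, ⟨E²⟩ = 4.006 ε².
C_V/k_B = (⟨E²⟩ − ⟨E⟩²)/(kT)² = (4.006 − 2.812)/2.310 = 0.52.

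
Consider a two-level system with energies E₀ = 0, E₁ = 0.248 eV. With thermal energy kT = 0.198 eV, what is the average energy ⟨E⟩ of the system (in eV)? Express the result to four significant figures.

Eᵢ/kT = 0, 1.25253.
Z = Σ e^(−Eᵢ/kT) = e^(−0) + e^(−1.25253) = 1.00000 + 0.285781 = 1.28578.
⟨E⟩ = Σ Eᵢ e^(−Eᵢ/kT) / Z = (0·1.00000 + 0.248·0.285781) / 1.28578 = 0.05512 eV.

0.05512 eV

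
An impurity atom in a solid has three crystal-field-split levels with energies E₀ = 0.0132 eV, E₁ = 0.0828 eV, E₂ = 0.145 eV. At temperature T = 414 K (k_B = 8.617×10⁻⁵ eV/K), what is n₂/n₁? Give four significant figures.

0.1749

k_BT = 8.617×10⁻⁵ × 414 K = 0.0356744 eV.
n₂/n₁ = exp[−(E₂−E₁)/kT] = exp(−(0.0622 eV)/(0.0356744 eV)) = exp(-1.74355) = 0.1749.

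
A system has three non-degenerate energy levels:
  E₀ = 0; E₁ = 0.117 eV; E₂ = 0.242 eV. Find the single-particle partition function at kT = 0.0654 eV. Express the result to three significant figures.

Eᵢ/kT = 0, 1.7890, 3.7003.
Z = Σ e^(−Eᵢ/kT) = e^(−0) + e^(−1.7890) + e^(−3.7003) = 1.0000 + 0.16713 + 0.024716 = 1.1918.

Z = 1.19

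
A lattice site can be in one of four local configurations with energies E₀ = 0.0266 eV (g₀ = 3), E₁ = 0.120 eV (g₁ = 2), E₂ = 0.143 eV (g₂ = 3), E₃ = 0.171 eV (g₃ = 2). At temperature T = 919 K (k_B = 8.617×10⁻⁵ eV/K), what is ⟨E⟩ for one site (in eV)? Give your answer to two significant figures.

k_BT = 8.617×10⁻⁵ × 919 K = 0.07919 eV.
Eᵢ/kT = 0.3359, 1.515, 1.806, 2.159.
Z = Σ gᵢe^(−Eᵢ/kT) = 3·e^(−0.3359) + 2·e^(−1.515) + 3·e^(−1.806) + 2·e^(−2.159) = 2.144 + 0.4396 + 0.4929 + 0.2309 = 3.307.
⟨E⟩ = Σ Eᵢ gᵢe^(−Eᵢ/kT) / Z = (0.0266·2.144 + 0.120·0.4396 + 0.143·0.4929 + 0.171·0.2309) / 3.307 = 0.066 eV.

0.066 eV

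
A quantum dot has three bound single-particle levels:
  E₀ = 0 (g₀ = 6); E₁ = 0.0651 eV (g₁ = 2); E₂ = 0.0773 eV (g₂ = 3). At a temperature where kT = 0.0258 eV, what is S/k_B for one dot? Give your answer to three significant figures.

1.98

Eᵢ/kT = 0, 2.5233, 2.9961.
Z = Σ gᵢe^(−Eᵢ/kT) = 6·e^(−0) + 2·e^(−2.5233) + 3·e^(−2.9961) = 6.0000 + 0.16039 + 0.14994 = 6.3103.
⟨E⟩ = Σ EᵢPᵢ = 0.0034914 eV.
S/k_B = ln Z + ⟨E⟩/kT = ln(6.3103) + 0.0034914/0.0258 = 1.8422 + 0.13533 = 1.98.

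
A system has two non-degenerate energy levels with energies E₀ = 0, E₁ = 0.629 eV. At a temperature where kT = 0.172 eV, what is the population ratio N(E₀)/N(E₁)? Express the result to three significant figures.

n₀/n₁ = exp[−(E₀−E₁)/kT] = exp(−(-0.629 eV)/(0.172 eV)) = exp(3.6570) = 38.7.

38.7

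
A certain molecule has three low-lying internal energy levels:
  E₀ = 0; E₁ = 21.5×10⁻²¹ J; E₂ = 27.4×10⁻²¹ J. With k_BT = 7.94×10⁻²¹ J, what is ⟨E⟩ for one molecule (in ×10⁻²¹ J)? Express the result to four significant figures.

Eᵢ/kT = 0, 2.70781, 3.45088.
Z = Σ e^(−Eᵢ/kT) = e^(−0) + e^(−2.70781) + e^(−3.45088) = 1.00000 + 0.0666827 + 0.0317177 = 1.09840.
⟨E⟩ = Σ Eᵢ e^(−Eᵢ/kT) / Z = (0·1.00000 + 21.5·0.0666827 + 27.4·0.0317177) / 1.09840 = 2.096 ×10⁻²¹ J.

2.096 ×10⁻²¹ J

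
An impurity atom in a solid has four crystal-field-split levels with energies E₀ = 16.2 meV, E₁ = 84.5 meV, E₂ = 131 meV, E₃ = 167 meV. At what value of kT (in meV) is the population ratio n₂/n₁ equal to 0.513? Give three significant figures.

69.7 meV

n₂/n₁ = exp[−(E₂−E₁)/kT] = 0.513.
⇒ (E₂−E₁)/kT = ln(1/0.513) = ln(1.9493) = 0.66747.
kT = 46.5 meV / 0.66747 = 69.7 meV.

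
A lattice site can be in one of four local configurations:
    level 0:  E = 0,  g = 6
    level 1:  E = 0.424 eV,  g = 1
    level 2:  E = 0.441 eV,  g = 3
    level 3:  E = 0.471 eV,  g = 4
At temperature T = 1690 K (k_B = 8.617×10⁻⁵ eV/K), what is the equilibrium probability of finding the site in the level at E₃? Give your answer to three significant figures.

k_BT = 8.617×10⁻⁵ × 1690 K = 0.14563 eV.
Eᵢ/kT = 0, 2.9115, 3.0282, 3.2342.
Z = Σ gᵢe^(−Eᵢ/kT) = 6·e^(−0) + 1·e^(−2.9115) + 3·e^(−3.0282) + 4·e^(−3.2342) = 6.0000 + 0.054394 + 0.14521 + 0.15757 = 6.3572.
P₃ = g₃ e^(−E₃/kT) / Z = 0.15757/6.3572 = 0.0248.

0.0248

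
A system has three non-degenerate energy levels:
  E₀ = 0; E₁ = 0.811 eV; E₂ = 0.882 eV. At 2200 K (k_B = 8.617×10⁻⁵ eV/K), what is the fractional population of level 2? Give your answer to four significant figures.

k_BT = 8.617×10⁻⁵ × 2200 K = 0.189574 eV.
Eᵢ/kT = 0, 4.27801, 4.65254.
Z = Σ e^(−Eᵢ/kT) = e^(−0) + e^(−4.27801) + e^(−4.65254) = 1.00000 + 0.0138702 + 0.00953735 = 1.02341.
P₂ = e^(−E₂/kT) / Z = 0.00953735/1.02341 = 0.009319.

0.009319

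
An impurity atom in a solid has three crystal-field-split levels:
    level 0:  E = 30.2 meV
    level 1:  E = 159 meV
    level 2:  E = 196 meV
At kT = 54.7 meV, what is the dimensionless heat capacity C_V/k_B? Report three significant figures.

0.744

Eᵢ/kT = 0.55210, 2.9068, 3.5832.
Z = Σ e^(−Eᵢ/kT) = e^(−0.55210) + e^(−2.9068) + e^(−3.5832) = 0.57574 + 0.054650 + 0.027787 = 0.65818.
⟨E⟩ = 47.894 meV, ⟨E²⟩ = 4518.8 meV².
C_V/k_B = (⟨E²⟩ − ⟨E⟩²)/(kT)² = (4518.8 − 2293.8)/2992.1 = 0.744.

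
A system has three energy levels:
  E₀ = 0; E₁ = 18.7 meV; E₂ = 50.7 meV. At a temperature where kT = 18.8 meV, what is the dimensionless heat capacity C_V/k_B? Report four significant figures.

0.4495

Eᵢ/kT = 0, 0.994681, 2.69681.
Z = Σ e^(−Eᵢ/kT) = e^(−0) + e^(−0.994681) + e^(−2.69681) = 1.00000 + 0.369841 + 0.0674202 = 1.43726.
⟨E⟩ = 7.19023 meV, ⟨E²⟩ = 210.562 meV².
C_V/k_B = (⟨E²⟩ − ⟨E⟩²)/(kT)² = (210.562 − 51.6994)/353.440 = 0.4495.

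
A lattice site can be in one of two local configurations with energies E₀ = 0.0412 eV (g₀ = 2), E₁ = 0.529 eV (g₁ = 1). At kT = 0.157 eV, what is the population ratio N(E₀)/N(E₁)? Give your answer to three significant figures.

44.7

n₀/n₁ = (g₀/g₁) exp[−(E₀−E₁)/kT] = (2/1) × exp(−(-0.4878 eV)/(0.157 eV)) = (2/1) × exp(3.1070) = 44.7.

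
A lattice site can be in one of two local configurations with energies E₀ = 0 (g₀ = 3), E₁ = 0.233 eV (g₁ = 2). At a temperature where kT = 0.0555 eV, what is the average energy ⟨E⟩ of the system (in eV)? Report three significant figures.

Eᵢ/kT = 0, 4.1982.
Z = Σ gᵢe^(−Eᵢ/kT) = 3·e^(−0) + 2·e^(−4.1982) = 3.0000 + 0.030045 = 3.0300.
⟨E⟩ = Σ Eᵢ gᵢe^(−Eᵢ/kT) / Z = (0·3.0000 + 0.233·0.030045) / 3.0300 = 0.00231 eV.

0.00231 eV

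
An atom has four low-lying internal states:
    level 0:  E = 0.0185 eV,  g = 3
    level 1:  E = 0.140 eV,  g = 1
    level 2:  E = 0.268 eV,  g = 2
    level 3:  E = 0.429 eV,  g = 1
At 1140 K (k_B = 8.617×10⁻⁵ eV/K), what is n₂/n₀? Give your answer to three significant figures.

0.0526

k_BT = 8.617×10⁻⁵ × 1140 K = 0.098234 eV.
n₂/n₀ = (g₂/g₀) exp[−(E₂−E₀)/kT] = (2/3) × exp(−(0.2495 eV)/(0.098234 eV)) = (2/3) × exp(-2.5399) = 0.0526.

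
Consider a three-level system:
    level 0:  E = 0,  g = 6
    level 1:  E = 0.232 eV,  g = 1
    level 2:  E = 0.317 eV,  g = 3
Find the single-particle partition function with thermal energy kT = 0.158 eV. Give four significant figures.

Z = 6.634

Eᵢ/kT = 0, 1.46835, 2.00633.
Z = Σ gᵢe^(−Eᵢ/kT) = 6·e^(−0) + 1·e^(−1.46835) + 3·e^(−2.00633) = 6.00000 + 0.230305 + 0.403444 = 6.63375.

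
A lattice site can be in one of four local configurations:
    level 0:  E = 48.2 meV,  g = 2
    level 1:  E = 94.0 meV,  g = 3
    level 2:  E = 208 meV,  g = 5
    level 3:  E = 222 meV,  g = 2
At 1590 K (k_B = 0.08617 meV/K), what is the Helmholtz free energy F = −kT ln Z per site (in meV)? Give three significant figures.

-203 meV

k_BT = 0.08617 × 1590 K = 137.01 meV.
Eᵢ/kT = 0.35180, 0.68608, 1.5181, 1.6203.
Z = Σ gᵢe^(−Eᵢ/kT) = 2·e^(−0.35180) + 3·e^(−0.68608) + 5·e^(−1.5181) + 2·e^(−1.6203) = 1.4068 + 1.5106 + 1.0956 + 0.39568 = 4.4087.
F = −kT ln Z = −137.01 × ln(4.4087) = −137.01 × 1.4836 = -203 meV.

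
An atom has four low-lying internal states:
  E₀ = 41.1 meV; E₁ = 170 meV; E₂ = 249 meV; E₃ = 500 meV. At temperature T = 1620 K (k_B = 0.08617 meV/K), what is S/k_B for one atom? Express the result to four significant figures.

1.004

k_BT = 0.08617 × 1620 K = 139.595 meV.
Eᵢ/kT = 0.294423, 1.21781, 1.78373, 3.58179.
Z = Σ e^(−Eᵢ/kT) = e^(−0.294423) + e^(−1.21781) + e^(−1.78373) + e^(−3.58179) = 0.744961 + 0.295877 + 0.168010 + 0.0278258 = 1.23667.
⟨E⟩ = Σ EᵢPᵢ = 110.510 meV.
S/k_B = ln Z + ⟨E⟩/kT = ln(1.23667) + 110.510/139.595 = 0.212422 + 0.791647 = 1.004.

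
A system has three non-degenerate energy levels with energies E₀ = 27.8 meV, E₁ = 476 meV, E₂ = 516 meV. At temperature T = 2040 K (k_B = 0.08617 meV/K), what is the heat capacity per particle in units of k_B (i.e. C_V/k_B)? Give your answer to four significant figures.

0.7597

k_BT = 0.08617 × 2040 K = 175.787 meV.
Eᵢ/kT = 0.158146, 2.70782, 2.93537.
Z = Σ e^(−Eᵢ/kT) = e^(−0.158146) + e^(−2.70782) + e^(−2.93537) = 0.853725 + 0.0666820 + 0.0531111 = 0.973518.
⟨E⟩ = 85.1340 meV, ⟨E²⟩ = 30723.1 meV².
C_V/k_B = (⟨E²⟩ − ⟨E⟩²)/(kT)² = (30723.1 − 7247.80)/30901.1 = 0.7597.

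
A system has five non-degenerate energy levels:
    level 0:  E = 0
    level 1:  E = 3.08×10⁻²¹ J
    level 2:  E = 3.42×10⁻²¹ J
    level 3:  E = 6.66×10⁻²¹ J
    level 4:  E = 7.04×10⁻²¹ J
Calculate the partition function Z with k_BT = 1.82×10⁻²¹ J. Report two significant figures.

Z = 1.4

Eᵢ/kT = 0, 1.692, 1.879, 3.659, 3.868.
Z = Σ e^(−Eᵢ/kT) = e^(−0) + e^(−1.692) + e^(−1.879) + e^(−3.659) + e^(−3.868) = 1.000 + 0.1842 + 0.1527 + 0.02576 + 0.02090 = 1.384.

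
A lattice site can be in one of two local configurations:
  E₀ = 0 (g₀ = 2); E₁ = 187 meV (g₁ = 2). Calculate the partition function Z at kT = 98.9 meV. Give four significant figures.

Eᵢ/kT = 0, 1.89080.
Z = Σ gᵢe^(−Eᵢ/kT) = 2·e^(−0) + 2·e^(−1.89080) = 2.00000 + 0.301902 = 2.30190.

Z = 2.302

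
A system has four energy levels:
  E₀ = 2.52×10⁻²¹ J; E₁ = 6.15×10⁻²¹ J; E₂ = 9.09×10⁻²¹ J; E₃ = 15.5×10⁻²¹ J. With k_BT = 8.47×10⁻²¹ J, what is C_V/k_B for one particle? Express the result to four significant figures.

0.2156

Eᵢ/kT = 0.297521, 0.726092, 1.07320, 1.82999.
Z = Σ e^(−Eᵢ/kT) = e^(−0.297521) + e^(−0.726092) + e^(−1.07320) + e^(−1.82999) = 0.742657 + 0.483796 + 0.341913 + 0.160415 = 1.72878.
⟨E⟩ = 6.03967, ⟨E²⟩ = 51.9475.
C_V/k_B = (⟨E²⟩ − ⟨E⟩²)/(kT)² = (51.9475 − 36.4776)/71.7409 = 0.2156.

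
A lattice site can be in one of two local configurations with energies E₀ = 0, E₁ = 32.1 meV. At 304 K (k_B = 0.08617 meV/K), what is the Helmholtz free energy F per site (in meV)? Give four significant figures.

k_BT = 0.08617 × 304 K = 26.1957 meV.
Eᵢ/kT = 0, 1.22539.
Z = Σ e^(−Eᵢ/kT) = e^(−0) + e^(−1.22539) = 1.00000 + 0.293643 = 1.29364.
F = −kT ln Z = −26.1957 × ln(1.29364) = −26.1957 × 0.257460 = -6.744 meV.

-6.744 meV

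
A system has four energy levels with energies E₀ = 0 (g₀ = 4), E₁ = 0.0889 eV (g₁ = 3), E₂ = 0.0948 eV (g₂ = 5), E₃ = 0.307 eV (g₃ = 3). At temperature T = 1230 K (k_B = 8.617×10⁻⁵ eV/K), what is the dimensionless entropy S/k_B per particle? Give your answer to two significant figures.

2.5

k_BT = 8.617×10⁻⁵ × 1230 K = 0.1060 eV.
Eᵢ/kT = 0, 0.8387, 0.8943, 2.896.
Z = Σ gᵢe^(−Eᵢ/kT) = 4·e^(−0) + 3·e^(−0.8387) + 5·e^(−0.8943) + 3·e^(−2.896) = 4.000 + 1.297 + 2.044 + 0.1657 = 7.507.
⟨E⟩ = Σ EᵢPᵢ = 0.04795 eV.
S/k_B = ln Z + ⟨E⟩/kT = ln(7.507) + 0.04795/0.1060 = 2.016 + 0.4524 = 2.5.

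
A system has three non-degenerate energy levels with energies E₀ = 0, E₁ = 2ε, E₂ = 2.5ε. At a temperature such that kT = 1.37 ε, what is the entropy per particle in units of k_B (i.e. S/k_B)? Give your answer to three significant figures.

Eᵢ/kT = 0, 1.4599, 1.8248.
Z = Σ e^(−Eᵢ/kT) = e^(−0) + e^(−1.4599) + e^(−1.8248) = 1.0000 + 0.23226 + 0.16125 = 1.3935.
⟨E⟩ = Σ EᵢPᵢ = 0.62264 ε.
S/k_B = ln Z + ⟨E⟩/kT = ln(1.3935) + 0.62264/1.37 = 0.33182 + 0.45448 = 0.786.

0.786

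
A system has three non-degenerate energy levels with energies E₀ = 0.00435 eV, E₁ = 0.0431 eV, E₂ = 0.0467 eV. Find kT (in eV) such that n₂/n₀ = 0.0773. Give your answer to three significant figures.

0.0165 eV

n₂/n₀ = exp[−(E₂−E₀)/kT] = 0.0773.
⇒ (E₂−E₀)/kT = ln(1/0.0773) = ln(12.937) = 2.5601.
kT = 0.04235 eV / 2.5601 = 0.0165 eV.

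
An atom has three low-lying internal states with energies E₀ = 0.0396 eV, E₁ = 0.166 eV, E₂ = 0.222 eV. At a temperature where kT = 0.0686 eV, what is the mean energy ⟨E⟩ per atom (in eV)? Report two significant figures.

Eᵢ/kT = 0.5773, 2.420, 3.236.
Z = Σ e^(−Eᵢ/kT) = e^(−0.5773) + e^(−2.420) + e^(−3.236) = 0.5614 + 0.08892 + 0.03932 = 0.6896.
⟨E⟩ = Σ Eᵢ e^(−Eᵢ/kT) / Z = (0.0396·0.5614 + 0.166·0.08892 + 0.222·0.03932) / 0.6896 = 0.066 eV.

0.066 eV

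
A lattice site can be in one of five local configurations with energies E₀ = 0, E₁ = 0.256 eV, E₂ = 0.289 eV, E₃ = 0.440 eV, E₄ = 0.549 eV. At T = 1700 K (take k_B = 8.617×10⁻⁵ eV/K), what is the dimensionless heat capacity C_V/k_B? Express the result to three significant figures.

0.989

k_BT = 8.617×10⁻⁵ × 1700 K = 0.14649 eV.
Eᵢ/kT = 0, 1.7476, 1.9728, 3.0036, 3.7477.
Z = Σ e^(−Eᵢ/kT) = e^(−0) + e^(−1.7476) + e^(−1.9728) + e^(−3.0036) + e^(−3.7477) = 1.0000 + 0.17419 + 0.13907 + 0.049608 + 0.023572 = 1.3864.
⟨E⟩ = 0.086232 eV, ⟨E²⟩ = 0.028664 eV².
C_V/k_B = (⟨E²⟩ − ⟨E⟩²)/(kT)² = (0.028664 − 0.0074360)/0.021459 = 0.989.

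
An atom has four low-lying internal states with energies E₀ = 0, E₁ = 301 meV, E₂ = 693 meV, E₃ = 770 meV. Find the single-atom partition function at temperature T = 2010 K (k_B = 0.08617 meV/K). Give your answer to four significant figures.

Z = 1.206

k_BT = 0.08617 × 2010 K = 173.202 meV.
Eᵢ/kT = 0, 1.73786, 4.00111, 4.44568.
Z = Σ e^(−Eᵢ/kT) = e^(−0) + e^(−1.73786) + e^(−4.00111) + e^(−4.44568) = 1.00000 + 0.175896 + 0.0182953 + 0.0117291 = 1.20592.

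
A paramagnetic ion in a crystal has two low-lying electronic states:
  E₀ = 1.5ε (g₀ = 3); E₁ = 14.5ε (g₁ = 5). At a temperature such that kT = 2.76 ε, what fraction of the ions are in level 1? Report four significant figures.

Eᵢ/kT = 0.543478, 5.25362.
Z = Σ gᵢe^(−Eᵢ/kT) = 3·e^(−0.543478) + 5·e^(−5.25362) = 1.74217 + 0.0261428 = 1.76831.
P₁ = g₁ e^(−E₁/kT) / Z = 0.0261428/1.76831 = 0.01478.

0.01478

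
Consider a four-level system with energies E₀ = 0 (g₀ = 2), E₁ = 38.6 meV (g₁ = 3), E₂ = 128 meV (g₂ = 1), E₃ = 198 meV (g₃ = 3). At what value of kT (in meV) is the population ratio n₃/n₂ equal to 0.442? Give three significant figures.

36.6 meV

n₃/n₂ = (g₃/g₂) exp[−(E₃−E₂)/kT] = 0.442.
⇒ (E₃−E₂)/kT = ln((3/1)/0.442) = ln(6.7873) = 1.9151.
kT = 70 meV / 1.9151 = 36.6 meV.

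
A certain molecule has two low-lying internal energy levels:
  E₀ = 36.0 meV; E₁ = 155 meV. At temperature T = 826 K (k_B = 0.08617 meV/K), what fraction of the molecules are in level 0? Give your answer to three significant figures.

0.842

k_BT = 0.08617 × 826 K = 71.176 meV.
Eᵢ/kT = 0.50579, 2.1777.
Z = Σ e^(−Eᵢ/kT) = e^(−0.50579) + e^(−2.1777) = 0.60303 + 0.11330 = 0.71633.
P₀ = e^(−E₀/kT) / Z = 0.60303/0.71633 = 0.842.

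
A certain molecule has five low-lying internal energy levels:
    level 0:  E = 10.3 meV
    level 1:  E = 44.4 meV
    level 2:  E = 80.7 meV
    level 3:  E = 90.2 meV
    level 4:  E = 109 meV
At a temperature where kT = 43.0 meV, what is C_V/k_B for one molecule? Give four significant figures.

0.5888

Eᵢ/kT = 0.239535, 1.03256, 1.87674, 2.09767, 2.53488.
Z = Σ e^(−Eᵢ/kT) = e^(−0.239535) + e^(−1.03256) + e^(−1.87674) + e^(−2.09767) + e^(−2.53488) = 0.786994 + 0.356094 + 0.153088 + 0.122742 + 0.0792712 = 1.49819.
⟨E⟩ = 37.3669 meV, ⟨E²⟩ = 2484.95 meV².
C_V/k_B = (⟨E²⟩ − ⟨E⟩²)/(kT)² = (2484.95 − 1396.29)/1849.00 = 0.5888.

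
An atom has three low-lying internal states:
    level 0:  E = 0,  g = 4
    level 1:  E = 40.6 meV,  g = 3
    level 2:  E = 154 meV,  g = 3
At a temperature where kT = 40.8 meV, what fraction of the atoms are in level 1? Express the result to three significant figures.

Eᵢ/kT = 0, 0.99510, 3.7745.
Z = Σ gᵢe^(−Eᵢ/kT) = 4·e^(−0) + 3·e^(−0.99510) + 3·e^(−3.7745) = 4.0000 + 1.1091 + 0.068846 = 5.1779.
P₁ = g₁ e^(−E₁/kT) / Z = 1.1091/5.1779 = 0.214.

0.214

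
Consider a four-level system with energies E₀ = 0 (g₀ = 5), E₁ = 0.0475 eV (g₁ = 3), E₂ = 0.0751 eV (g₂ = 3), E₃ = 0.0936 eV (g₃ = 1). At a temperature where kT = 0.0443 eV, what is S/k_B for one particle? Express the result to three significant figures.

Eᵢ/kT = 0, 1.0722, 1.6953, 2.1129.
Z = Σ gᵢe^(−Eᵢ/kT) = 5·e^(−0) + 3·e^(−1.0722) + 3·e^(−1.6953) + 1·e^(−2.1129) = 5.0000 + 1.0268 + 0.55063 + 0.12089 = 6.6983.
⟨E⟩ = Σ EᵢPᵢ = 0.015144 eV.
S/k_B = ln Z + ⟨E⟩/kT = ln(6.6983) + 0.015144/0.0443 = 1.9019 + 0.34185 = 2.24.

2.24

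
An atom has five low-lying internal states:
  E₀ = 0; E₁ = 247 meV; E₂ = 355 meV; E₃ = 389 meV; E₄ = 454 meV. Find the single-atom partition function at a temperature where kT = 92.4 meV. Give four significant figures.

Z = 1.113

Eᵢ/kT = 0, 2.67316, 3.84199, 4.20996, 4.91342.
Z = Σ e^(−Eᵢ/kT) = e^(−0) + e^(−2.67316) + e^(−3.84199) + e^(−4.20996) + e^(−4.91342) = 1.00000 + 0.0690337 + 0.0214509 + 0.0148470 + 0.00734732 = 1.11268.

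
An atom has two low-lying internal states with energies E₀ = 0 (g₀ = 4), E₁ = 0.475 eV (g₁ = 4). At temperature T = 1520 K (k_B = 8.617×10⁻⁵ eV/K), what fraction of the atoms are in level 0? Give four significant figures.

0.9741

k_BT = 8.617×10⁻⁵ × 1520 K = 0.130978 eV.
Eᵢ/kT = 0, 3.62656.
Z = Σ gᵢe^(−Eᵢ/kT) = 4·e^(−0) + 4·e^(−3.62656) = 4.00000 + 0.106430 = 4.10643.
P₀ = g₀ e^(−E₀/kT) / Z = 4.00000/4.10643 = 0.9741.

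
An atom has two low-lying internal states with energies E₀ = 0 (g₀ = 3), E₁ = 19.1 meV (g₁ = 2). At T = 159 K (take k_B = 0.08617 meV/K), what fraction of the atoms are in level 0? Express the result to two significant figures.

k_BT = 0.08617 × 159 K = 13.70 meV.
Eᵢ/kT = 0, 1.394.
Z = Σ gᵢe^(−Eᵢ/kT) = 3·e^(−0) + 2·e^(−1.394) = 3.000 + 0.4962 = 3.496.
P₀ = g₀ e^(−E₀/kT) / Z = 3.000/3.496 = 0.86.

0.86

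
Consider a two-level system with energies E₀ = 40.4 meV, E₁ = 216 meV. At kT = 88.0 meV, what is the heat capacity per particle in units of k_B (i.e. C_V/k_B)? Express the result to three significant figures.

0.420

Eᵢ/kT = 0.45909, 2.4545.
Z = Σ e^(−Eᵢ/kT) = e^(−0.45909) + e^(−2.4545) = 0.63186 + 0.085906 = 0.71777.
⟨E⟩ = 61.416 meV, ⟨E²⟩ = 7020.8 meV².
C_V/k_B = (⟨E²⟩ − ⟨E⟩²)/(kT)² = (7020.8 − 3771.9)/7744.0 = 0.420.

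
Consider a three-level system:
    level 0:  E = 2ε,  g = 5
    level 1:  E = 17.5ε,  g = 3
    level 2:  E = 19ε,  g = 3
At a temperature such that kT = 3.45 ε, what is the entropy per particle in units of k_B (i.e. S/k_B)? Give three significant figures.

1.67

Eᵢ/kT = 0.57971, 5.0725, 5.5072.
Z = Σ gᵢe^(−Eᵢ/kT) = 5·e^(−0.57971) + 3·e^(−5.0725) + 3·e^(−5.5072) = 2.8003 + 0.018800 + 0.012172 = 2.8313.
⟨E⟩ = Σ EᵢPᵢ = 2.1760 ε.
S/k_B = ln Z + ⟨E⟩/kT = ln(2.8313) + 2.1760/3.45 = 1.0407 + 0.63072 = 1.67.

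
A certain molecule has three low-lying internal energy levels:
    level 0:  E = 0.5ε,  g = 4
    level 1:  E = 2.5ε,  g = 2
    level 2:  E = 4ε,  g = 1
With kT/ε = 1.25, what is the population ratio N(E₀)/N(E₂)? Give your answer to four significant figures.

n₀/n₂ = (g₀/g₂) exp[−(E₀−E₂)/kT] = (4/1) × exp(−(-3.5ε)/(1.25ε)) = (4/1) × exp(2.80000) = 65.78.

65.78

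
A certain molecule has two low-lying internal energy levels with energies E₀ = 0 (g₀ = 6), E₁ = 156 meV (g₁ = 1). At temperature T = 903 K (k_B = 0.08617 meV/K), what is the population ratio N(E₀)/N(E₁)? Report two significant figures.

k_BT = 0.08617 × 903 K = 77.81 meV.
n₀/n₁ = (g₀/g₁) exp[−(E₀−E₁)/kT] = (6/1) × exp(−(-156 meV)/(77.81 meV)) = (6/1) × exp(2.005) = 45.

45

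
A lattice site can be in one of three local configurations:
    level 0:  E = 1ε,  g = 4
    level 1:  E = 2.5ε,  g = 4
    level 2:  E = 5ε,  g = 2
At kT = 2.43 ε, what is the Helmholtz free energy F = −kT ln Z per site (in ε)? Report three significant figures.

-3.56 ε

Eᵢ/kT = 0.41152, 1.0288, 2.0576.
Z = Σ gᵢe^(−Eᵢ/kT) = 4·e^(−0.41152) + 4·e^(−1.0288) + 2·e^(−2.0576) = 2.6506 + 1.4297 + 0.25552 = 4.3358.
F = −kT ln Z = −2.43 × ln(4.3358) = −2.43 × 1.4669 = -3.56 ε.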